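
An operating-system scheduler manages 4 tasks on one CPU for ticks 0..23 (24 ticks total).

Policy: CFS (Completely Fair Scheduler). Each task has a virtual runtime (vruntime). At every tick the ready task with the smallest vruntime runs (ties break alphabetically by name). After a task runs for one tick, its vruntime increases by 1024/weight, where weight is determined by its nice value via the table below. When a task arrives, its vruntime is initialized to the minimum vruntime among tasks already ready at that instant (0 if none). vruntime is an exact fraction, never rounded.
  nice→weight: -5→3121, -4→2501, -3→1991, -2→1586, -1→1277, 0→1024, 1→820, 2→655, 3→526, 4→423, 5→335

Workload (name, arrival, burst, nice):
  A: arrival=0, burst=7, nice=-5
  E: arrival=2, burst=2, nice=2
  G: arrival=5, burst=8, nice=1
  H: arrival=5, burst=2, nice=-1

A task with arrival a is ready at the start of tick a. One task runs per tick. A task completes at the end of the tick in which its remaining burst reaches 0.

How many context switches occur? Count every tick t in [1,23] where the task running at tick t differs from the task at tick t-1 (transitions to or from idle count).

context switches = 9

t=0: vr[A=0] → run A
t=1: vr[A=1024/3121] → run A
t=2: vr[A=2048/3121 E=2048/3121] → run A
t=3: vr[A=3072/3121 E=2048/3121] → run E
t=4: vr[A=3072/3121 E=4537344/2044255] → run A
t=5: vr[A=4096/3121 E=4537344/2044255 G=4096/3121 H=4096/3121] → run A
t=6: vr[A=5120/3121 E=4537344/2044255 G=4096/3121 H=4096/3121] → run G
t=7: vr[A=5120/3121 E=4537344/2044255 G=1638656/639805 H=4096/3121] → run H
t=8: vr[A=5120/3121 E=4537344/2044255 G=1638656/639805 H=8426496/3985517] → run A
t=9: vr[A=6144/3121 E=4537344/2044255 G=1638656/639805 H=8426496/3985517] → run A
t=10: vr[E=4537344/2044255 G=1638656/639805 H=8426496/3985517] → run H
t=11: vr[E=4537344/2044255 G=1638656/639805] → run E
t=12: vr[G=1638656/639805] → run G
t=13: vr[G=2437632/639805] → run G
t=14: vr[G=3236608/639805] → run G
t=15: vr[G=4035584/639805] → run G
t=16: vr[G=966912/127961] → run G
t=17: vr[G=5633536/639805] → run G
t=18: vr[G=6432512/639805] → run G
t=19: (idle)
t=20: (idle)
t=21: (idle)
t=22: (idle)
t=23: (idle)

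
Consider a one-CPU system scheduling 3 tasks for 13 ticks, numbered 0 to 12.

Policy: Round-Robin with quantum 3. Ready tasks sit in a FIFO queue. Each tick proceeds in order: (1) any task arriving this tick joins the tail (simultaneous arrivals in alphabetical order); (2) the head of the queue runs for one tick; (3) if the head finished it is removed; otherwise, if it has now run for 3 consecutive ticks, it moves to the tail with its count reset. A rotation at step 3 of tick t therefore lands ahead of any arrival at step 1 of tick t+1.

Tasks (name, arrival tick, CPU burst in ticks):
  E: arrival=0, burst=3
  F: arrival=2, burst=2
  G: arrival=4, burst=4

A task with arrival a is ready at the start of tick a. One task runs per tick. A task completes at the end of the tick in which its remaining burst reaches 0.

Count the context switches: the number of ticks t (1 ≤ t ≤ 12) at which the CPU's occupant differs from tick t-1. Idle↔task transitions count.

context switches = 3

t=0: queue=[E] q_used=0 → run E
t=1: queue=[E] q_used=1 → run E
t=2: queue=[E,F] q_used=2 → run E
t=3: queue=[F] q_used=0 → run F
t=4: queue=[F,G] q_used=1 → run F
t=5: queue=[G] q_used=0 → run G
t=6: queue=[G] q_used=1 → run G
t=7: queue=[G] q_used=2 → run G
t=8: queue=[G] q_used=0 → run G
t=9: (idle)
t=10: (idle)
t=11: (idle)
t=12: (idle)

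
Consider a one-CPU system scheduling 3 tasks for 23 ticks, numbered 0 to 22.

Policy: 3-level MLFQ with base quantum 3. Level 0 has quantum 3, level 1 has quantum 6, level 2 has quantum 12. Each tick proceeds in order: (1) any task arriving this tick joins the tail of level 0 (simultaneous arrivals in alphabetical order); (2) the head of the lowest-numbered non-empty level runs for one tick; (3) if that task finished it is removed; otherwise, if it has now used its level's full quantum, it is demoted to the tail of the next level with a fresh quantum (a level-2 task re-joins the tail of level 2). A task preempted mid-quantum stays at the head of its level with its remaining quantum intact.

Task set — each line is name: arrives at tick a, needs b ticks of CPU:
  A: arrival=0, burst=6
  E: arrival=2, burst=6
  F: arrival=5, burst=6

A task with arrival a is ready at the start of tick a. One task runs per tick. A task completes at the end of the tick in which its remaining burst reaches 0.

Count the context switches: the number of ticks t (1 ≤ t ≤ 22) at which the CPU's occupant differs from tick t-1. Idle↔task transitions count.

t=0: L0/L1/L2 = A/-/- → run A
t=1: L0/L1/L2 = A/-/- → run A
t=2: L0/L1/L2 = AE/-/- → run A
t=3: L0/L1/L2 = E/A/- → run E
t=4: L0/L1/L2 = E/A/- → run E
t=5: L0/L1/L2 = EF/A/- → run E
t=6: L0/L1/L2 = F/AE/- → run F
t=7: L0/L1/L2 = F/AE/- → run F
t=8: L0/L1/L2 = F/AE/- → run F
t=9: L0/L1/L2 = -/AEF/- → run A
t=10: L0/L1/L2 = -/AEF/- → run A
t=11: L0/L1/L2 = -/AEF/- → run A
t=12: L0/L1/L2 = -/EF/- → run E
t=13: L0/L1/L2 = -/EF/- → run E
t=14: L0/L1/L2 = -/EF/- → run E
t=15: L0/L1/L2 = -/F/- → run F
t=16: L0/L1/L2 = -/F/- → run F
t=17: L0/L1/L2 = -/F/- → run F
t=18: (idle)
t=19: (idle)
t=20: (idle)
t=21: (idle)
t=22: (idle)

context switches = 6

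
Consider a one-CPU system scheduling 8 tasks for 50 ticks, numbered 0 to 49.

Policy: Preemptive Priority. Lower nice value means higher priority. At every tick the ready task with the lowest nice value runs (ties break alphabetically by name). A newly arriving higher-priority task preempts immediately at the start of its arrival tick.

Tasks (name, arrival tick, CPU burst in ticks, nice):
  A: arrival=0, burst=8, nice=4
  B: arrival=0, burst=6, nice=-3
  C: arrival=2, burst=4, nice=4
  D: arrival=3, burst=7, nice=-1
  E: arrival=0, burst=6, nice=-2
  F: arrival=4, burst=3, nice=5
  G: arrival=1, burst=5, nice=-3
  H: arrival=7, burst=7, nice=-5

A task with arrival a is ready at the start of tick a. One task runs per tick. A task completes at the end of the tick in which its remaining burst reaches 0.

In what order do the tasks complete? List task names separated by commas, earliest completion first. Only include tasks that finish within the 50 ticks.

completion order = B, H, G, E, D, A, C, F

t=0: ready={A,B,E} → run B
t=1: ready={A,B,E,G} → run B
t=2: ready={A,B,C,E,G} → run B
t=3: ready={A,B,C,D,E,G} → run B
t=4: ready={A,B,C,D,E,F,G} → run B
t=5: ready={A,B,C,D,E,F,G} → run B
t=6: ready={A,C,D,E,F,G} → run G
t=7: ready={A,C,D,E,F,G,H} → run H
t=8: ready={A,C,D,E,F,G,H} → run H
t=9: ready={A,C,D,E,F,G,H} → run H
t=10: ready={A,C,D,E,F,G,H} → run H
t=11: ready={A,C,D,E,F,G,H} → run H
t=12: ready={A,C,D,E,F,G,H} → run H
t=13: ready={A,C,D,E,F,G,H} → run H
t=14: ready={A,C,D,E,F,G} → run G
t=15: ready={A,C,D,E,F,G} → run G
t=16: ready={A,C,D,E,F,G} → run G
t=17: ready={A,C,D,E,F,G} → run G
t=18: ready={A,C,D,E,F} → run E
t=19: ready={A,C,D,E,F} → run E
t=20: ready={A,C,D,E,F} → run E
t=21: ready={A,C,D,E,F} → run E
t=22: ready={A,C,D,E,F} → run E
t=23: ready={A,C,D,E,F} → run E
t=24: ready={A,C,D,F} → run D
t=25: ready={A,C,D,F} → run D
t=26: ready={A,C,D,F} → run D
t=27: ready={A,C,D,F} → run D
t=28: ready={A,C,D,F} → run D
t=29: ready={A,C,D,F} → run D
t=30: ready={A,C,D,F} → run D
t=31: ready={A,C,F} → run A
t=32: ready={A,C,F} → run A
t=33: ready={A,C,F} → run A
t=34: ready={A,C,F} → run A
t=35: ready={A,C,F} → run A
t=36: ready={A,C,F} → run A
t=37: ready={A,C,F} → run A
t=38: ready={A,C,F} → run A
t=39: ready={C,F} → run C
t=40: ready={C,F} → run C
t=41: ready={C,F} → run C
t=42: ready={C,F} → run C
t=43: ready={F} → run F
t=44: ready={F} → run F
t=45: ready={F} → run F
t=46: (idle)
t=47: (idle)
t=48: (idle)
t=49: (idle)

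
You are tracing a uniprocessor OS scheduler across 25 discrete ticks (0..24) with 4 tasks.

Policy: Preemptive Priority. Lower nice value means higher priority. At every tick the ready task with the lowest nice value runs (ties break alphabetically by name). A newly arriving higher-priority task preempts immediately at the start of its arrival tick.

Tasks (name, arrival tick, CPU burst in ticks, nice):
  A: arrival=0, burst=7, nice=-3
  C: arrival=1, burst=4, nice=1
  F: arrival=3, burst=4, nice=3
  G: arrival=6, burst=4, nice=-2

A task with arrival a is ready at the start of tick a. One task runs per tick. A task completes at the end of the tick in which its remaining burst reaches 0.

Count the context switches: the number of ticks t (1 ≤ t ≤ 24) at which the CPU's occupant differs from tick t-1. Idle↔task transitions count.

t=0: ready={A} → run A
t=1: ready={A,C} → run A
t=2: ready={A,C} → run A
t=3: ready={A,C,F} → run A
t=4: ready={A,C,F} → run A
t=5: ready={A,C,F} → run A
t=6: ready={A,C,F,G} → run A
t=7: ready={C,F,G} → run G
t=8: ready={C,F,G} → run G
t=9: ready={C,F,G} → run G
t=10: ready={C,F,G} → run G
t=11: ready={C,F} → run C
t=12: ready={C,F} → run C
t=13: ready={C,F} → run C
t=14: ready={C,F} → run C
t=15: ready={F} → run F
t=16: ready={F} → run F
t=17: ready={F} → run F
t=18: ready={F} → run F
t=19: (idle)
t=20: (idle)
t=21: (idle)
t=22: (idle)
t=23: (idle)
t=24: (idle)

context switches = 4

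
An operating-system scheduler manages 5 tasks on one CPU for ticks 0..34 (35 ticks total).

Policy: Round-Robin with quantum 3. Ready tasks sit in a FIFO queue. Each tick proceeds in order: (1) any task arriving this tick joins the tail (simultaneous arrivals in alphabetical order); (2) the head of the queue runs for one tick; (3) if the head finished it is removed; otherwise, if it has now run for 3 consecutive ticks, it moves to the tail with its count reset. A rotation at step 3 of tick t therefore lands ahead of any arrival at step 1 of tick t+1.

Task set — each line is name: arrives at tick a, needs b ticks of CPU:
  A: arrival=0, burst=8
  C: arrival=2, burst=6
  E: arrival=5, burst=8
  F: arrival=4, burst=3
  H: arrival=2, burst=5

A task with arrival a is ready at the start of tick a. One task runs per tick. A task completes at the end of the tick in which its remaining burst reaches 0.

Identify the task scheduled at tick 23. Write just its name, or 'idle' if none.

t=0: queue=[A] q_used=0 → run A
t=1: queue=[A] q_used=1 → run A
t=2: queue=[A,C,H] q_used=2 → run A
t=3: queue=[C,H,A] q_used=0 → run C
t=4: queue=[C,H,A,F] q_used=1 → run C
t=5: queue=[C,H,A,F,E] q_used=2 → run C
t=6: queue=[H,A,F,E,C] q_used=0 → run H
t=7: queue=[H,A,F,E,C] q_used=1 → run H
t=8: queue=[H,A,F,E,C] q_used=2 → run H
t=9: queue=[A,F,E,C,H] q_used=0 → run A
t=10: queue=[A,F,E,C,H] q_used=1 → run A
t=11: queue=[A,F,E,C,H] q_used=2 → run A
t=12: queue=[F,E,C,H,A] q_used=0 → run F
t=13: queue=[F,E,C,H,A] q_used=1 → run F
t=14: queue=[F,E,C,H,A] q_used=2 → run F
t=15: queue=[E,C,H,A] q_used=0 → run E
t=16: queue=[E,C,H,A] q_used=1 → run E
t=17: queue=[E,C,H,A] q_used=2 → run E
t=18: queue=[C,H,A,E] q_used=0 → run C
t=19: queue=[C,H,A,E] q_used=1 → run C
t=20: queue=[C,H,A,E] q_used=2 → run C
t=21: queue=[H,A,E] q_used=0 → run H
t=22: queue=[H,A,E] q_used=1 → run H
t=23: queue=[A,E] q_used=0 → run A
t=24: queue=[A,E] q_used=1 → run A
t=25: queue=[E] q_used=0 → run E
t=26: queue=[E] q_used=1 → run E
t=27: queue=[E] q_used=2 → run E
t=28: queue=[E] q_used=0 → run E
t=29: queue=[E] q_used=1 → run E
t=30: (idle)
t=31: (idle)
t=32: (idle)
t=33: (idle)
t=34: (idle)

running at tick 23 = A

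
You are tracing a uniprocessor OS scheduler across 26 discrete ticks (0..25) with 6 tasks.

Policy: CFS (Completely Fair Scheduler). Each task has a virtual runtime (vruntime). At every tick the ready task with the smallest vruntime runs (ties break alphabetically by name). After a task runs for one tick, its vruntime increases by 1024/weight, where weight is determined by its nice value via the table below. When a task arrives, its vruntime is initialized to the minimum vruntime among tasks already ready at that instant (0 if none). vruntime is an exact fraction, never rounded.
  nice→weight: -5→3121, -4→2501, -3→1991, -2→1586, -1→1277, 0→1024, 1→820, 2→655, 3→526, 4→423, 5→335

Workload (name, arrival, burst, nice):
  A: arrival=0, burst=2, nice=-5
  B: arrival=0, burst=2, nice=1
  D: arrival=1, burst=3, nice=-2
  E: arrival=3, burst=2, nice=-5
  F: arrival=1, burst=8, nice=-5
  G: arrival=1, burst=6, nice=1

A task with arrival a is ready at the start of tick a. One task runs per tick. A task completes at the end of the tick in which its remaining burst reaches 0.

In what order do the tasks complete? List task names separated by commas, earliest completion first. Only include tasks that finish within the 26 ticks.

t=0: vr[A=0 B=0] → run A
t=1: vr[A=1024/3121 B=0 D=0 F=0 G=0] → run B
t=2: vr[A=1024/3121 B=256/205 D=0 F=0 G=0] → run D
t=3: vr[A=1024/3121 B=256/205 D=512/793 E=0 F=0 G=0] → run E
t=4: vr[A=1024/3121 B=256/205 D=512/793 E=1024/3121 F=0 G=0] → run F
t=5: vr[A=1024/3121 B=256/205 D=512/793 E=1024/3121 F=1024/3121 G=0] → run G
t=6: vr[A=1024/3121 B=256/205 D=512/793 E=1024/3121 F=1024/3121 G=256/205] → run A
t=7: vr[B=256/205 D=512/793 E=1024/3121 F=1024/3121 G=256/205] → run E
t=8: vr[B=256/205 D=512/793 F=1024/3121 G=256/205] → run F
t=9: vr[B=256/205 D=512/793 F=2048/3121 G=256/205] → run D
t=10: vr[B=256/205 D=1024/793 F=2048/3121 G=256/205] → run F
t=11: vr[B=256/205 D=1024/793 F=3072/3121 G=256/205] → run F
t=12: vr[B=256/205 D=1024/793 F=4096/3121 G=256/205] → run B
t=13: vr[D=1024/793 F=4096/3121 G=256/205] → run G
t=14: vr[D=1024/793 F=4096/3121 G=512/205] → run D
t=15: vr[F=4096/3121 G=512/205] → run F
t=16: vr[F=5120/3121 G=512/205] → run F
t=17: vr[F=6144/3121 G=512/205] → run F
t=18: vr[F=7168/3121 G=512/205] → run F
t=19: vr[G=512/205] → run G
t=20: vr[G=768/205] → run G
t=21: vr[G=1024/205] → run G
t=22: vr[G=256/41] → run G
t=23: (idle)
t=24: (idle)
t=25: (idle)

completion order = A, E, B, D, F, G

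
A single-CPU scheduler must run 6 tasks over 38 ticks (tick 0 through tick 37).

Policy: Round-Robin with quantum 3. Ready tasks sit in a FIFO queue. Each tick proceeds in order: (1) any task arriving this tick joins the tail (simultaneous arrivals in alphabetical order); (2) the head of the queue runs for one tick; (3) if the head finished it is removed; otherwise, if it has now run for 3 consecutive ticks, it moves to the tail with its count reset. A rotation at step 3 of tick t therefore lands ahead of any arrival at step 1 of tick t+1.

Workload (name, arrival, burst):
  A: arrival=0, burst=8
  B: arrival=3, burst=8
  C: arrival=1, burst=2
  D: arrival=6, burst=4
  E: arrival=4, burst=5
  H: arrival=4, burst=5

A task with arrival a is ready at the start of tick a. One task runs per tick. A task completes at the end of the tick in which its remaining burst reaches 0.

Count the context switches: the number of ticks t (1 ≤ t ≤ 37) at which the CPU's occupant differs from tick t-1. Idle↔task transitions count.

context switches = 13

t=0: queue=[A] q_used=0 → run A
t=1: queue=[A,C] q_used=1 → run A
t=2: queue=[A,C] q_used=2 → run A
t=3: queue=[C,A,B] q_used=0 → run C
t=4: queue=[C,A,B,E,H] q_used=1 → run C
t=5: queue=[A,B,E,H] q_used=0 → run A
t=6: queue=[A,B,E,H,D] q_used=1 → run A
t=7: queue=[A,B,E,H,D] q_used=2 → run A
t=8: queue=[B,E,H,D,A] q_used=0 → run B
t=9: queue=[B,E,H,D,A] q_used=1 → run B
t=10: queue=[B,E,H,D,A] q_used=2 → run B
t=11: queue=[E,H,D,A,B] q_used=0 → run E
t=12: queue=[E,H,D,A,B] q_used=1 → run E
t=13: queue=[E,H,D,A,B] q_used=2 → run E
t=14: queue=[H,D,A,B,E] q_used=0 → run H
t=15: queue=[H,D,A,B,E] q_used=1 → run H
t=16: queue=[H,D,A,B,E] q_used=2 → run H
t=17: queue=[D,A,B,E,H] q_used=0 → run D
t=18: queue=[D,A,B,E,H] q_used=1 → run D
t=19: queue=[D,A,B,E,H] q_used=2 → run D
t=20: queue=[A,B,E,H,D] q_used=0 → run A
t=21: queue=[A,B,E,H,D] q_used=1 → run A
t=22: queue=[B,E,H,D] q_used=0 → run B
t=23: queue=[B,E,H,D] q_used=1 → run B
t=24: queue=[B,E,H,D] q_used=2 → run B
t=25: queue=[E,H,D,B] q_used=0 → run E
t=26: queue=[E,H,D,B] q_used=1 → run E
t=27: queue=[H,D,B] q_used=0 → run H
t=28: queue=[H,D,B] q_used=1 → run H
t=29: queue=[D,B] q_used=0 → run D
t=30: queue=[B] q_used=0 → run B
t=31: queue=[B] q_used=1 → run B
t=32: (idle)
t=33: (idle)
t=34: (idle)
t=35: (idle)
t=36: (idle)
t=37: (idle)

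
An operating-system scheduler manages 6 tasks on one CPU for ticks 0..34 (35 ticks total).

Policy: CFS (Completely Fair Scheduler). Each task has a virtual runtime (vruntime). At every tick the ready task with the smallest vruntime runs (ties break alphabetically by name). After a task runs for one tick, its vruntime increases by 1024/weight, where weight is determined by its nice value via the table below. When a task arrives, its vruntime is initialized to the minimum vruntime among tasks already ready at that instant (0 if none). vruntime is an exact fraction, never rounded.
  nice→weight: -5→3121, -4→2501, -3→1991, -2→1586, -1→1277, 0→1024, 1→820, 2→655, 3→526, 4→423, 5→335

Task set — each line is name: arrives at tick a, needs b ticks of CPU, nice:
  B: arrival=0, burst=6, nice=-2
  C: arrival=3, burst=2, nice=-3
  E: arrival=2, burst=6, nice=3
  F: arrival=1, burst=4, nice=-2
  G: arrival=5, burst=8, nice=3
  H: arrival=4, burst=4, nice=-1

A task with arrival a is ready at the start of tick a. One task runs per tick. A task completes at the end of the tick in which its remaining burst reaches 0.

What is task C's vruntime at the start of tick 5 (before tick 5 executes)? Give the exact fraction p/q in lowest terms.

vruntime(C, start of tick 5) = 1831424/1578863

t=0: vr[B=0] → run B
t=1: vr[B=512/793 F=512/793] → run B
t=2: vr[B=1024/793 E=512/793 F=512/793] → run E
t=3: vr[B=1024/793 C=512/793 E=540672/208559 F=512/793] → run C
t=4: vr[B=1024/793 C=1831424/1578863 E=540672/208559 F=512/793 H=512/793] → run F
t=5: vr[B=1024/793 C=1831424/1578863 E=540672/208559 F=1024/793 G=512/793 H=512/793] → run G
t=6: vr[B=1024/793 C=1831424/1578863 E=540672/208559 F=1024/793 G=540672/208559 H=512/793] → run H
t=7: vr[B=1024/793 C=1831424/1578863 E=540672/208559 F=1024/793 G=540672/208559 H=1465856/1012661] → run C
t=8: vr[B=1024/793 E=540672/208559 F=1024/793 G=540672/208559 H=1465856/1012661] → run B
t=9: vr[B=1536/793 E=540672/208559 F=1024/793 G=540672/208559 H=1465856/1012661] → run F
t=10: vr[B=1536/793 E=540672/208559 F=1536/793 G=540672/208559 H=1465856/1012661] → run H
t=11: vr[B=1536/793 E=540672/208559 F=1536/793 G=540672/208559 H=2277888/1012661] → run B
t=12: vr[B=2048/793 E=540672/208559 F=1536/793 G=540672/208559 H=2277888/1012661] → run F
t=13: vr[B=2048/793 E=540672/208559 F=2048/793 G=540672/208559 H=2277888/1012661] → run H
t=14: vr[B=2048/793 E=540672/208559 F=2048/793 G=540672/208559 H=3089920/1012661] → run B
t=15: vr[B=2560/793 E=540672/208559 F=2048/793 G=540672/208559 H=3089920/1012661] → run F
t=16: vr[B=2560/793 E=540672/208559 G=540672/208559 H=3089920/1012661] → run E
t=17: vr[B=2560/793 E=946688/208559 G=540672/208559 H=3089920/1012661] → run G
t=18: vr[B=2560/793 E=946688/208559 G=946688/208559 H=3089920/1012661] → run H
t=19: vr[B=2560/793 E=946688/208559 G=946688/208559] → run B
t=20: vr[E=946688/208559 G=946688/208559] → run E
t=21: vr[E=1352704/208559 G=946688/208559] → run G
t=22: vr[E=1352704/208559 G=1352704/208559] → run E
t=23: vr[E=1758720/208559 G=1352704/208559] → run G
t=24: vr[E=1758720/208559 G=1758720/208559] → run E
t=25: vr[E=2164736/208559 G=1758720/208559] → run G
t=26: vr[E=2164736/208559 G=2164736/208559] → run E
t=27: vr[G=2164736/208559] → run G
t=28: vr[G=2570752/208559] → run G
t=29: vr[G=2976768/208559] → run G
t=30: (idle)
t=31: (idle)
t=32: (idle)
t=33: (idle)
t=34: (idle)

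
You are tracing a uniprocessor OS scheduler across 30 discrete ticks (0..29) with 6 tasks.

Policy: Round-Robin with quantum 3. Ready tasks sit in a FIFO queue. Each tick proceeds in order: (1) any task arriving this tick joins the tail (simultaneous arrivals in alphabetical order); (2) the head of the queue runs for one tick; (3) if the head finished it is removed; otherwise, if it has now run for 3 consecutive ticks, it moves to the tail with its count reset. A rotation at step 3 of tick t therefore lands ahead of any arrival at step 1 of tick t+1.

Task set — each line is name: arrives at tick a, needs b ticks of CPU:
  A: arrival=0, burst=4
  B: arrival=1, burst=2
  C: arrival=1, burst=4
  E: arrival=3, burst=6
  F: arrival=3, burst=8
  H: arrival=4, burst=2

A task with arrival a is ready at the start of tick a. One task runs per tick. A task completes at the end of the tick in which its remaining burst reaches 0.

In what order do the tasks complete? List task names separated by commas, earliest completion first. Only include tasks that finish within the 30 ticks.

t=0: queue=[A] q_used=0 → run A
t=1: queue=[A,B,C] q_used=1 → run A
t=2: queue=[A,B,C] q_used=2 → run A
t=3: queue=[B,C,A,E,F] q_used=0 → run B
t=4: queue=[B,C,A,E,F,H] q_used=1 → run B
t=5: queue=[C,A,E,F,H] q_used=0 → run C
t=6: queue=[C,A,E,F,H] q_used=1 → run C
t=7: queue=[C,A,E,F,H] q_used=2 → run C
t=8: queue=[A,E,F,H,C] q_used=0 → run A
t=9: queue=[E,F,H,C] q_used=0 → run E
t=10: queue=[E,F,H,C] q_used=1 → run E
t=11: queue=[E,F,H,C] q_used=2 → run E
t=12: queue=[F,H,C,E] q_used=0 → run F
t=13: queue=[F,H,C,E] q_used=1 → run F
t=14: queue=[F,H,C,E] q_used=2 → run F
t=15: queue=[H,C,E,F] q_used=0 → run H
t=16: queue=[H,C,E,F] q_used=1 → run H
t=17: queue=[C,E,F] q_used=0 → run C
t=18: queue=[E,F] q_used=0 → run E
t=19: queue=[E,F] q_used=1 → run E
t=20: queue=[E,F] q_used=2 → run E
t=21: queue=[F] q_used=0 → run F
t=22: queue=[F] q_used=1 → run F
t=23: queue=[F] q_used=2 → run F
t=24: queue=[F] q_used=0 → run F
t=25: queue=[F] q_used=1 → run F
t=26: (idle)
t=27: (idle)
t=28: (idle)
t=29: (idle)

completion order = B, A, H, C, E, F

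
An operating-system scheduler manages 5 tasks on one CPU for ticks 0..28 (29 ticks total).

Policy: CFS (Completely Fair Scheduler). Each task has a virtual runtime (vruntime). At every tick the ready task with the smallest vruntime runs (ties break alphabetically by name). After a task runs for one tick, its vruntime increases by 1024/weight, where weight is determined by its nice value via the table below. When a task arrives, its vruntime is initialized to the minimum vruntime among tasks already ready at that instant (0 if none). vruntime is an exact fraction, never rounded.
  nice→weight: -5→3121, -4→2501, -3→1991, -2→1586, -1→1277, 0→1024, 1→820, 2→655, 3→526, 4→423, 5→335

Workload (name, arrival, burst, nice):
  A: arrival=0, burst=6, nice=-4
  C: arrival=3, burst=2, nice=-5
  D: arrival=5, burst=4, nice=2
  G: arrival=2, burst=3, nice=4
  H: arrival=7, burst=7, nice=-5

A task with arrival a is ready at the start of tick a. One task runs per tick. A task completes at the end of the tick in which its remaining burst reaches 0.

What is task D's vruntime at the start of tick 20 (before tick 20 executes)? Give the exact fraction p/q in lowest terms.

vruntime(D, start of tick 20) = 29842972672/5112681755

t=0: vr[A=0] → run A
t=1: vr[A=1024/2501] → run A
t=2: vr[A=2048/2501 G=2048/2501] → run A
t=3: vr[A=3072/2501 C=2048/2501 G=2048/2501] → run C
t=4: vr[A=3072/2501 C=8952832/7805621 G=2048/2501] → run G
t=5: vr[A=3072/2501 C=8952832/7805621 D=8952832/7805621 G=3427328/1057923] → run C
t=6: vr[A=3072/2501 D=8952832/7805621 G=3427328/1057923] → run D
t=7: vr[A=3072/2501 D=13857060864/5112681755 G=3427328/1057923 H=3072/2501] → run A
t=8: vr[A=4096/2501 D=13857060864/5112681755 G=3427328/1057923 H=3072/2501] → run H
t=9: vr[A=4096/2501 D=13857060864/5112681755 G=3427328/1057923 H=12148736/7805621] → run H
t=10: vr[A=4096/2501 D=13857060864/5112681755 G=3427328/1057923 H=14709760/7805621] → run A
t=11: vr[A=5120/2501 D=13857060864/5112681755 G=3427328/1057923 H=14709760/7805621] → run H
t=12: vr[A=5120/2501 D=13857060864/5112681755 G=3427328/1057923 H=17270784/7805621] → run A
t=13: vr[D=13857060864/5112681755 G=3427328/1057923 H=17270784/7805621] → run H
t=14: vr[D=13857060864/5112681755 G=3427328/1057923 H=19831808/7805621] → run H
t=15: vr[D=13857060864/5112681755 G=3427328/1057923 H=22392832/7805621] → run D
t=16: vr[D=21850016768/5112681755 G=3427328/1057923 H=22392832/7805621] → run H
t=17: vr[D=21850016768/5112681755 G=3427328/1057923 H=24953856/7805621] → run H
t=18: vr[D=21850016768/5112681755 G=3427328/1057923] → run G
t=19: vr[D=21850016768/5112681755 G=5988352/1057923] → run D
t=20: vr[D=29842972672/5112681755 G=5988352/1057923] → run G
t=21: vr[D=29842972672/5112681755] → run D
t=22: (idle)
t=23: (idle)
t=24: (idle)
t=25: (idle)
t=26: (idle)
t=27: (idle)
t=28: (idle)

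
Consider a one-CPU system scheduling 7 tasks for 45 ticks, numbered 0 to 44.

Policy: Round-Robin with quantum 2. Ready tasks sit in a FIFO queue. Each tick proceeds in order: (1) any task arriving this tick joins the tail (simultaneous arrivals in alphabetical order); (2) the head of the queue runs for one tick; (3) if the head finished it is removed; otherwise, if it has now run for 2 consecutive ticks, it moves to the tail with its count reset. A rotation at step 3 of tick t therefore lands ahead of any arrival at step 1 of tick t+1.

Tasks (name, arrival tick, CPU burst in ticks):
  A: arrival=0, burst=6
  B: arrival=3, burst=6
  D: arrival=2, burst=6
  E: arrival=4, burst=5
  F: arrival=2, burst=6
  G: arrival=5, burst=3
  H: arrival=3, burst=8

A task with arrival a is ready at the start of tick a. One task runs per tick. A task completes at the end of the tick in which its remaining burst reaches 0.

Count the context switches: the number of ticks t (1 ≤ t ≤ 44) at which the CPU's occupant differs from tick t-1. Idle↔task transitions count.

context switches = 20

t=0: queue=[A] q_used=0 → run A
t=1: queue=[A] q_used=1 → run A
t=2: queue=[A,D,F] q_used=0 → run A
t=3: queue=[A,D,F,B,H] q_used=1 → run A
t=4: queue=[D,F,B,H,A,E] q_used=0 → run D
t=5: queue=[D,F,B,H,A,E,G] q_used=1 → run D
t=6: queue=[F,B,H,A,E,G,D] q_used=0 → run F
t=7: queue=[F,B,H,A,E,G,D] q_used=1 → run F
t=8: queue=[B,H,A,E,G,D,F] q_used=0 → run B
t=9: queue=[B,H,A,E,G,D,F] q_used=1 → run B
t=10: queue=[H,A,E,G,D,F,B] q_used=0 → run H
t=11: queue=[H,A,E,G,D,F,B] q_used=1 → run H
t=12: queue=[A,E,G,D,F,B,H] q_used=0 → run A
t=13: queue=[A,E,G,D,F,B,H] q_used=1 → run A
t=14: queue=[E,G,D,F,B,H] q_used=0 → run E
t=15: queue=[E,G,D,F,B,H] q_used=1 → run E
t=16: queue=[G,D,F,B,H,E] q_used=0 → run G
t=17: queue=[G,D,F,B,H,E] q_used=1 → run G
t=18: queue=[D,F,B,H,E,G] q_used=0 → run D
t=19: queue=[D,F,B,H,E,G] q_used=1 → run D
t=20: queue=[F,B,H,E,G,D] q_used=0 → run F
t=21: queue=[F,B,H,E,G,D] q_used=1 → run F
t=22: queue=[B,H,E,G,D,F] q_used=0 → run B
t=23: queue=[B,H,E,G,D,F] q_used=1 → run B
t=24: queue=[H,E,G,D,F,B] q_used=0 → run H
t=25: queue=[H,E,G,D,F,B] q_used=1 → run H
t=26: queue=[E,G,D,F,B,H] q_used=0 → run E
t=27: queue=[E,G,D,F,B,H] q_used=1 → run E
t=28: queue=[G,D,F,B,H,E] q_used=0 → run G
t=29: queue=[D,F,B,H,E] q_used=0 → run D
t=30: queue=[D,F,B,H,E] q_used=1 → run D
t=31: queue=[F,B,H,E] q_used=0 → run F
t=32: queue=[F,B,H,E] q_used=1 → run F
t=33: queue=[B,H,E] q_used=0 → run B
t=34: queue=[B,H,E] q_used=1 → run B
t=35: queue=[H,E] q_used=0 → run H
t=36: queue=[H,E] q_used=1 → run H
t=37: queue=[E,H] q_used=0 → run E
t=38: queue=[H] q_used=0 → run H
t=39: queue=[H] q_used=1 → run H
t=40: (idle)
t=41: (idle)
t=42: (idle)
t=43: (idle)
t=44: (idle)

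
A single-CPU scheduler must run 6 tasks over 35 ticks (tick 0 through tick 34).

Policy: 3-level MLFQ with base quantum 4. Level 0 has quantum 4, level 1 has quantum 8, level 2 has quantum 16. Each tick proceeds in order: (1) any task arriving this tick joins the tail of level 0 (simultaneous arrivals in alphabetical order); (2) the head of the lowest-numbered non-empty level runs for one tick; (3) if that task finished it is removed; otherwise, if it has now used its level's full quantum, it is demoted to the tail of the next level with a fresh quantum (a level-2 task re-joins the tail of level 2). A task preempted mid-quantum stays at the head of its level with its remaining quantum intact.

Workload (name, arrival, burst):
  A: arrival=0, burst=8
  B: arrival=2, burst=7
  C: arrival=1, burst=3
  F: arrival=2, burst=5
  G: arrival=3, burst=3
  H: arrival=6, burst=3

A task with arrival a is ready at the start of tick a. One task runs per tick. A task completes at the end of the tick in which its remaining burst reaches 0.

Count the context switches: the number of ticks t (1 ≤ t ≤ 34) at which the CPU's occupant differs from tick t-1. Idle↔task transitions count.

t=0: L0/L1/L2 = A/-/- → run A
t=1: L0/L1/L2 = AC/-/- → run A
t=2: L0/L1/L2 = ACBF/-/- → run A
t=3: L0/L1/L2 = ACBFG/-/- → run A
t=4: L0/L1/L2 = CBFG/A/- → run C
t=5: L0/L1/L2 = CBFG/A/- → run C
t=6: L0/L1/L2 = CBFGH/A/- → run C
t=7: L0/L1/L2 = BFGH/A/- → run B
t=8: L0/L1/L2 = BFGH/A/- → run B
t=9: L0/L1/L2 = BFGH/A/- → run B
t=10: L0/L1/L2 = BFGH/A/- → run B
t=11: L0/L1/L2 = FGH/AB/- → run F
t=12: L0/L1/L2 = FGH/AB/- → run F
t=13: L0/L1/L2 = FGH/AB/- → run F
t=14: L0/L1/L2 = FGH/AB/- → run F
t=15: L0/L1/L2 = GH/ABF/- → run G
t=16: L0/L1/L2 = GH/ABF/- → run G
t=17: L0/L1/L2 = GH/ABF/- → run G
t=18: L0/L1/L2 = H/ABF/- → run H
t=19: L0/L1/L2 = H/ABF/- → run H
t=20: L0/L1/L2 = H/ABF/- → run H
t=21: L0/L1/L2 = -/ABF/- → run A
t=22: L0/L1/L2 = -/ABF/- → run A
t=23: L0/L1/L2 = -/ABF/- → run A
t=24: L0/L1/L2 = -/ABF/- → run A
t=25: L0/L1/L2 = -/BF/- → run B
t=26: L0/L1/L2 = -/BF/- → run B
t=27: L0/L1/L2 = -/BF/- → run B
t=28: L0/L1/L2 = -/F/- → run F
t=29: (idle)
t=30: (idle)
t=31: (idle)
t=32: (idle)
t=33: (idle)
t=34: (idle)

context switches = 9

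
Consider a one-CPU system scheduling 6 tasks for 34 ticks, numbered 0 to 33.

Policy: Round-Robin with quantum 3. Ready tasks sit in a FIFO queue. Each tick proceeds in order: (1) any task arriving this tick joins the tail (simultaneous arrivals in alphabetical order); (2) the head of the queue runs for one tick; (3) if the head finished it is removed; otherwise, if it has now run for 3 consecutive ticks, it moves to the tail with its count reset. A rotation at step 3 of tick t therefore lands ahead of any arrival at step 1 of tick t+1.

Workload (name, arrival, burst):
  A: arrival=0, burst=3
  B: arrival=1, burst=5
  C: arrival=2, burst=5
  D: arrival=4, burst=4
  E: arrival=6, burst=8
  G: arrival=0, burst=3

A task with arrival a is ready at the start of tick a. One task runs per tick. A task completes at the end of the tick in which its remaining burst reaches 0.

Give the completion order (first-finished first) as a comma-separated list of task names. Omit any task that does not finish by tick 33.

t=0: queue=[A,G] q_used=0 → run A
t=1: queue=[A,G,B] q_used=1 → run A
t=2: queue=[A,G,B,C] q_used=2 → run A
t=3: queue=[G,B,C] q_used=0 → run G
t=4: queue=[G,B,C,D] q_used=1 → run G
t=5: queue=[G,B,C,D] q_used=2 → run G
t=6: queue=[B,C,D,E] q_used=0 → run B
t=7: queue=[B,C,D,E] q_used=1 → run B
t=8: queue=[B,C,D,E] q_used=2 → run B
t=9: queue=[C,D,E,B] q_used=0 → run C
t=10: queue=[C,D,E,B] q_used=1 → run C
t=11: queue=[C,D,E,B] q_used=2 → run C
t=12: queue=[D,E,B,C] q_used=0 → run D
t=13: queue=[D,E,B,C] q_used=1 → run D
t=14: queue=[D,E,B,C] q_used=2 → run D
t=15: queue=[E,B,C,D] q_used=0 → run E
t=16: queue=[E,B,C,D] q_used=1 → run E
t=17: queue=[E,B,C,D] q_used=2 → run E
t=18: queue=[B,C,D,E] q_used=0 → run B
t=19: queue=[B,C,D,E] q_used=1 → run B
t=20: queue=[C,D,E] q_used=0 → run C
t=21: queue=[C,D,E] q_used=1 → run C
t=22: queue=[D,E] q_used=0 → run D
t=23: queue=[E] q_used=0 → run E
t=24: queue=[E] q_used=1 → run E
t=25: queue=[E] q_used=2 → run E
t=26: queue=[E] q_used=0 → run E
t=27: queue=[E] q_used=1 → run E
t=28: (idle)
t=29: (idle)
t=30: (idle)
t=31: (idle)
t=32: (idle)
t=33: (idle)

completion order = A, G, B, C, D, E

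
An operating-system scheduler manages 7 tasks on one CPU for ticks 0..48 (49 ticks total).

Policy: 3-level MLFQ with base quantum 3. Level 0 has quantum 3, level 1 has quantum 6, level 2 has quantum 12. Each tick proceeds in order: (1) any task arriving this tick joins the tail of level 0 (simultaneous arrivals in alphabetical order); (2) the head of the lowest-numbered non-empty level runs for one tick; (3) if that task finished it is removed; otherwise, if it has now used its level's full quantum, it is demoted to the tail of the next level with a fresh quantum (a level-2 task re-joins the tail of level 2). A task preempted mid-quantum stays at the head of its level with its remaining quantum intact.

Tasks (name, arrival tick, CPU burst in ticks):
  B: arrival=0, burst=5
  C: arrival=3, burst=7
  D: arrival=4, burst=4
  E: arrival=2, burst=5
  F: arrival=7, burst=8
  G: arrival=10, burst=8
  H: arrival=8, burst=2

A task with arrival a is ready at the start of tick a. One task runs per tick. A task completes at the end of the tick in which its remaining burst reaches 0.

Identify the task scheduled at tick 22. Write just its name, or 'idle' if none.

t=0: L0/L1/L2 = B/-/- → run B
t=1: L0/L1/L2 = B/-/- → run B
t=2: L0/L1/L2 = BE/-/- → run B
t=3: L0/L1/L2 = EC/B/- → run E
t=4: L0/L1/L2 = ECD/B/- → run E
t=5: L0/L1/L2 = ECD/B/- → run E
t=6: L0/L1/L2 = CD/BE/- → run C
t=7: L0/L1/L2 = CDF/BE/- → run C
t=8: L0/L1/L2 = CDFH/BE/- → run C
t=9: L0/L1/L2 = DFH/BEC/- → run D
t=10: L0/L1/L2 = DFHG/BEC/- → run D
t=11: L0/L1/L2 = DFHG/BEC/- → run D
t=12: L0/L1/L2 = FHG/BECD/- → run F
t=13: L0/L1/L2 = FHG/BECD/- → run F
t=14: L0/L1/L2 = FHG/BECD/- → run F
t=15: L0/L1/L2 = HG/BECDF/- → run H
t=16: L0/L1/L2 = HG/BECDF/- → run H
t=17: L0/L1/L2 = G/BECDF/- → run G
t=18: L0/L1/L2 = G/BECDF/- → run G
t=19: L0/L1/L2 = G/BECDF/- → run G
t=20: L0/L1/L2 = -/BECDFG/- → run B
t=21: L0/L1/L2 = -/BECDFG/- → run B
t=22: L0/L1/L2 = -/ECDFG/- → run E
t=23: L0/L1/L2 = -/ECDFG/- → run E
t=24: L0/L1/L2 = -/CDFG/- → run C
t=25: L0/L1/L2 = -/CDFG/- → run C
t=26: L0/L1/L2 = -/CDFG/- → run C
t=27: L0/L1/L2 = -/CDFG/- → run C
t=28: L0/L1/L2 = -/DFG/- → run D
t=29: L0/L1/L2 = -/FG/- → run F
t=30: L0/L1/L2 = -/FG/- → run F
t=31: L0/L1/L2 = -/FG/- → run F
t=32: L0/L1/L2 = -/FG/- → run F
t=33: L0/L1/L2 = -/FG/- → run F
t=34: L0/L1/L2 = -/G/- → run G
t=35: L0/L1/L2 = -/G/- → run G
t=36: L0/L1/L2 = -/G/- → run G
t=37: L0/L1/L2 = -/G/- → run G
t=38: L0/L1/L2 = -/G/- → run G
t=39: (idle)
t=40: (idle)
t=41: (idle)
t=42: (idle)
t=43: (idle)
t=44: (idle)
t=45: (idle)
t=46: (idle)
t=47: (idle)
t=48: (idle)

running at tick 22 = E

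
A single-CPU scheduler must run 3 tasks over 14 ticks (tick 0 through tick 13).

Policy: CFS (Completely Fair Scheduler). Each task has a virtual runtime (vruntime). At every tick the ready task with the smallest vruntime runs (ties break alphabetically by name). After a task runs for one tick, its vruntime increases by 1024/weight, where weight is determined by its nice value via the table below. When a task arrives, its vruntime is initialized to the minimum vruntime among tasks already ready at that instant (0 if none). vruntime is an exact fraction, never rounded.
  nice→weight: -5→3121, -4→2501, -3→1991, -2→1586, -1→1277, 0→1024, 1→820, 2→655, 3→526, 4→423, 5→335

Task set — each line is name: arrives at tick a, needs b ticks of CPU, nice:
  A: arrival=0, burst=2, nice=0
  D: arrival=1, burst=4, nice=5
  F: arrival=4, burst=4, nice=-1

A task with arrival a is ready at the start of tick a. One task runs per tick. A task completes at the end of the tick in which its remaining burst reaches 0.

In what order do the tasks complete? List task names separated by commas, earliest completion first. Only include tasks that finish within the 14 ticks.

t=0: vr[A=0] → run A
t=1: vr[A=1 D=1] → run A
t=2: vr[D=1] → run D
t=3: vr[D=1359/335] → run D
t=4: vr[D=2383/335 F=2383/335] → run D
t=5: vr[D=3407/335 F=2383/335] → run F
t=6: vr[D=3407/335 F=3386131/427795] → run F
t=7: vr[D=3407/335 F=3729171/427795] → run F
t=8: vr[D=3407/335 F=4072211/427795] → run F
t=9: vr[D=3407/335] → run D
t=10: (idle)
t=11: (idle)
t=12: (idle)
t=13: (idle)

completion order = A, F, D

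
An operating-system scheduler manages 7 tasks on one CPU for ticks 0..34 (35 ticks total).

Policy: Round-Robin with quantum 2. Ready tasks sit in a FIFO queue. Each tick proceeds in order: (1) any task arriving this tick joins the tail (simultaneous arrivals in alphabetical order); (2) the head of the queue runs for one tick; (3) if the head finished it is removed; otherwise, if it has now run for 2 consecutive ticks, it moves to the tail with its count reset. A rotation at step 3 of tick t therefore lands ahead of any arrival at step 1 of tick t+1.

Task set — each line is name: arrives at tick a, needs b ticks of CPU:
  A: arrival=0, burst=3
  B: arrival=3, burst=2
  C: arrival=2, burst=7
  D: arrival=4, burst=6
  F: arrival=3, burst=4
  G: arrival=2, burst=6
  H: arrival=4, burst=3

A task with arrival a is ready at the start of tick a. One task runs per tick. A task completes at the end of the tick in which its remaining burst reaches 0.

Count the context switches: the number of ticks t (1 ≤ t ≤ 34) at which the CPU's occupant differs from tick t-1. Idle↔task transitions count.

context switches = 16

t=0: queue=[A] q_used=0 → run A
t=1: queue=[A] q_used=1 → run A
t=2: queue=[A,C,G] q_used=0 → run A
t=3: queue=[C,G,B,F] q_used=0 → run C
t=4: queue=[C,G,B,F,D,H] q_used=1 → run C
t=5: queue=[G,B,F,D,H,C] q_used=0 → run G
t=6: queue=[G,B,F,D,H,C] q_used=1 → run G
t=7: queue=[B,F,D,H,C,G] q_used=0 → run B
t=8: queue=[B,F,D,H,C,G] q_used=1 → run B
t=9: queue=[F,D,H,C,G] q_used=0 → run F
t=10: queue=[F,D,H,C,G] q_used=1 → run F
t=11: queue=[D,H,C,G,F] q_used=0 → run D
t=12: queue=[D,H,C,G,F] q_used=1 → run D
t=13: queue=[H,C,G,F,D] q_used=0 → run H
t=14: queue=[H,C,G,F,D] q_used=1 → run H
t=15: queue=[C,G,F,D,H] q_used=0 → run C
t=16: queue=[C,G,F,D,H] q_used=1 → run C
t=17: queue=[G,F,D,H,C] q_used=0 → run G
t=18: queue=[G,F,D,H,C] q_used=1 → run G
t=19: queue=[F,D,H,C,G] q_used=0 → run F
t=20: queue=[F,D,H,C,G] q_used=1 → run F
t=21: queue=[D,H,C,G] q_used=0 → run D
t=22: queue=[D,H,C,G] q_used=1 → run D
t=23: queue=[H,C,G,D] q_used=0 → run H
t=24: queue=[C,G,D] q_used=0 → run C
t=25: queue=[C,G,D] q_used=1 → run C
t=26: queue=[G,D,C] q_used=0 → run G
t=27: queue=[G,D,C] q_used=1 → run G
t=28: queue=[D,C] q_used=0 → run D
t=29: queue=[D,C] q_used=1 → run D
t=30: queue=[C] q_used=0 → run C
t=31: (idle)
t=32: (idle)
t=33: (idle)
t=34: (idle)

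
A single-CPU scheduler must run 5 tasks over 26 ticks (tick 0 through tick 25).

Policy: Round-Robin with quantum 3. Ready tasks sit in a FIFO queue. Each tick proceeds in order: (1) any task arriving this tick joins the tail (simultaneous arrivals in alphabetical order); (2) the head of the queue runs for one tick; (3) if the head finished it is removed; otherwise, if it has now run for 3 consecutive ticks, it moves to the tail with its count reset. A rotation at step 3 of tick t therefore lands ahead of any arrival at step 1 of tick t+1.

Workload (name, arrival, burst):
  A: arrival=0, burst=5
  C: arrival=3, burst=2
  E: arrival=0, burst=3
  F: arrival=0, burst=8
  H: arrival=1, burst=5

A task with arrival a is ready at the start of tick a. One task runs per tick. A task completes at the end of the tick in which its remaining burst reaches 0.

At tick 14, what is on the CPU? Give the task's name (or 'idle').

running at tick 14 = C

t=0: queue=[A,E,F] q_used=0 → run A
t=1: queue=[A,E,F,H] q_used=1 → run A
t=2: queue=[A,E,F,H] q_used=2 → run A
t=3: queue=[E,F,H,A,C] q_used=0 → run E
t=4: queue=[E,F,H,A,C] q_used=1 → run E
t=5: queue=[E,F,H,A,C] q_used=2 → run E
t=6: queue=[F,H,A,C] q_used=0 → run F
t=7: queue=[F,H,A,C] q_used=1 → run F
t=8: queue=[F,H,A,C] q_used=2 → run F
t=9: queue=[H,A,C,F] q_used=0 → run H
t=10: queue=[H,A,C,F] q_used=1 → run H
t=11: queue=[H,A,C,F] q_used=2 → run H
t=12: queue=[A,C,F,H] q_used=0 → run A
t=13: queue=[A,C,F,H] q_used=1 → run A
t=14: queue=[C,F,H] q_used=0 → run C
t=15: queue=[C,F,H] q_used=1 → run C
t=16: queue=[F,H] q_used=0 → run F
t=17: queue=[F,H] q_used=1 → run F
t=18: queue=[F,H] q_used=2 → run F
t=19: queue=[H,F] q_used=0 → run H
t=20: queue=[H,F] q_used=1 → run H
t=21: queue=[F] q_used=0 → run F
t=22: queue=[F] q_used=1 → run F
t=23: (idle)
t=24: (idle)
t=25: (idle)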